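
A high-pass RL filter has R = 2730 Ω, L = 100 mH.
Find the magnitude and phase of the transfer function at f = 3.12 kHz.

Step 1 — Angular frequency: ω = 2π·3120 = 1.96e+04 rad/s.
Step 2 — Transfer function: H(jω) = jωL/(R + jωL).
Step 3 — Numerator jωL = j·1960; denominator R + jωL = 2730 + j1960.
Step 4 — H = 0.3402 + j0.4738.
Step 5 — Magnitude: |H| = 0.5833 (-4.7 dB); phase: φ = 54.3°.

|H| = 0.5833 (-4.7 dB), φ = 54.3°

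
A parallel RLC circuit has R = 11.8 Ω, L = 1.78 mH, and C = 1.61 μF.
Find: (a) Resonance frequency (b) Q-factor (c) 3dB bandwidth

Step 1 — Resonance: ω₀ = 1/√(LC) = 1/√(0.00178·1.61e-06) = 1.868e+04 rad/s.
Step 2 — f₀ = ω₀/(2π) = 2973 Hz.
Step 3 — Parallel Q: Q = R/(ω₀L) = 11.8/(1.868e+04·0.00178) = 0.3549.
Step 4 — Bandwidth: Δω = ω₀/Q = 5.264e+04 rad/s; BW = Δω/(2π) = 8377 Hz.

(a) f₀ = 2973 Hz  (b) Q = 0.3549  (c) BW = 8377 Hz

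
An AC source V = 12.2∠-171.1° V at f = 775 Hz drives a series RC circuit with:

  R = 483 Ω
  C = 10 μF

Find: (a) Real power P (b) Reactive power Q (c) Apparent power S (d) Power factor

Step 1 — Angular frequency: ω = 2π·f = 2π·775 = 4869 rad/s.
Step 2 — Component impedances:
  R: Z = R = 483 Ω
  C: Z = 1/(jωC) = -j/(ω·C) = 0 - j20.54 Ω
Step 3 — Series combination: Z_total = R + C = 483 - j20.54 Ω = 483.4∠-2.4° Ω.
Step 4 — Source phasor: V = 12.2∠-171.1° V = -12.05 - j1.887 V.
Step 5 — Current: I = V / Z = -0.02474 - j0.00496 A = 0.02524∠-168.7° A.
Step 6 — Complex power: S = V·I* = 0.3076 - j0.01308 VA.
Step 7 — Real power: P = Re(S) = 0.3076 W.
Step 8 — Reactive power: Q = Im(S) = -0.01308 VAR.
Step 9 — Apparent power: |S| = 0.3079 VA.
Step 10 — Power factor: PF = P/|S| = 0.9991 (leading).

(a) P = 0.3076 W  (b) Q = -0.01308 VAR  (c) S = 0.3079 VA  (d) PF = 0.9991 (leading)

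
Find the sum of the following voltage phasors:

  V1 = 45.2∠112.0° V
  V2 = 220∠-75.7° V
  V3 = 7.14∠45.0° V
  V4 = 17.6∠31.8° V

Step 1 — Convert each phasor to rectangular form:
  V1 = 45.2·(cos(112.0°) + j·sin(112.0°)) = -16.93 + j41.91 V
  V2 = 220·(cos(-75.7°) + j·sin(-75.7°)) = 54.34 - j213.2 V
  V3 = 7.14·(cos(45.0°) + j·sin(45.0°)) = 5.049 + j5.049 V
  V4 = 17.6·(cos(31.8°) + j·sin(31.8°)) = 14.96 + j9.274 V
Step 2 — Sum components: V_total = 57.41 - j157 V.
Step 3 — Convert to polar: |V_total| = 167.1 V, ∠V_total = -69.9°.

V_total = 167.1∠-69.9° V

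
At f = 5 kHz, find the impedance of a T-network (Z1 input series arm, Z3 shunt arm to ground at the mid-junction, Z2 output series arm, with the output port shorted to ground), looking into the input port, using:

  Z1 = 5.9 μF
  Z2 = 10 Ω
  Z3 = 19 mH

Step 1 — Angular frequency: ω = 2π·f = 2π·5000 = 3.142e+04 rad/s.
Step 2 — Component impedances:
  Z1: Z = 1/(jωC) = -j/(ω·C) = 0 - j5.395 Ω
  Z2: Z = R = 10 Ω
  Z3: Z = jωL = j·3.142e+04·0.019 = 0 + j596.9 Ω
Step 3 — With the output port shorted to ground, the output series arm Z2 runs from the junction to ground; the shunt arm Z3 also runs from the junction to ground. They appear in parallel: Z3 || Z2 = 9.997 + j0.1675 Ω.
Step 4 — Series with input arm Z1: Z_in = Z1 + (Z3 || Z2) = 9.997 - j5.228 Ω = 11.28∠-27.6° Ω.

Z = 9.997 - j5.228 Ω = 11.28∠-27.6° Ω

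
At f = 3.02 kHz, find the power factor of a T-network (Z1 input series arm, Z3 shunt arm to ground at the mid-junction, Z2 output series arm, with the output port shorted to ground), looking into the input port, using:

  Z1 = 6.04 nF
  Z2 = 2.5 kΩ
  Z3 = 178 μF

Step 1 — Angular frequency: ω = 2π·f = 2π·3020 = 1.898e+04 rad/s.
Step 2 — Component impedances:
  Z1: Z = 1/(jωC) = -j/(ω·C) = 0 - j8725 Ω
  Z2: Z = R = 2500 Ω
  Z3: Z = 1/(jωC) = -j/(ω·C) = 0 - j0.2961 Ω
Step 3 — With the output port shorted to ground, the output series arm Z2 runs from the junction to ground; the shunt arm Z3 also runs from the junction to ground. They appear in parallel: Z3 || Z2 = 3.506e-05 - j0.2961 Ω.
Step 4 — Series with input arm Z1: Z_in = Z1 + (Z3 || Z2) = 3.506e-05 - j8726 Ω = 8726∠-90.0° Ω.
Step 5 — Power factor: PF = cos(φ) = Re(Z)/|Z| = 3.506e-05/8726 = 4.018e-09.
Step 6 — Type: Im(Z) = -8726 ⇒ leading (phase φ = -90.0°).

PF = 4.018e-09 (leading, φ = -90.0°)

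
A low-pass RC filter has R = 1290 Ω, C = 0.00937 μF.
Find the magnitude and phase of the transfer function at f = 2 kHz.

Step 1 — Angular frequency: ω = 2π·2000 = 1.257e+04 rad/s.
Step 2 — Transfer function: H(jω) = 1/(1 + jωRC).
Step 3 — Denominator: 1 + jωRC = 1 + j·1.257e+04·1290·9.37e-09 = 1 + j0.1519.
Step 4 — H = 0.9774 - j0.1485.
Step 5 — Magnitude: |H| = 0.9887 (-0.1 dB); phase: φ = -8.6°.

|H| = 0.9887 (-0.1 dB), φ = -8.6°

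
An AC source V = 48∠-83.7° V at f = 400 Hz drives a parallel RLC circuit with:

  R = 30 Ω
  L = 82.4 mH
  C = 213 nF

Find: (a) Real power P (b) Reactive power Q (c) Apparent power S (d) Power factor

Step 1 — Angular frequency: ω = 2π·f = 2π·400 = 2513 rad/s.
Step 2 — Component impedances:
  R: Z = R = 30 Ω
  L: Z = jωL = j·2513·0.0824 = 0 + j207.1 Ω
  C: Z = 1/(jωC) = -j/(ω·C) = 0 - j1868 Ω
Step 3 — Parallel combination: 1/Z_total = 1/R + 1/L + 1/C; Z_total = 29.51 + j3.801 Ω = 29.75∠7.3° Ω.
Step 4 — Source phasor: V = 48∠-83.7° V = 5.267 - j47.71 V.
Step 5 — Current: I = V / Z = -0.02926 - j1.613 A = 1.613∠-91.0° A.
Step 6 — Complex power: S = V·I* = 76.8 + j9.892 VA.
Step 7 — Real power: P = Re(S) = 76.8 W.
Step 8 — Reactive power: Q = Im(S) = 9.892 VAR.
Step 9 — Apparent power: |S| = 77.43 VA.
Step 10 — Power factor: PF = P/|S| = 0.9918 (lagging).

(a) P = 76.8 W  (b) Q = 9.892 VAR  (c) S = 77.43 VA  (d) PF = 0.9918 (lagging)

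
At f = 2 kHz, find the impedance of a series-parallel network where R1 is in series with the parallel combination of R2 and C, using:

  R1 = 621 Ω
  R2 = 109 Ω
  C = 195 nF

Step 1 — Angular frequency: ω = 2π·f = 2π·2000 = 1.257e+04 rad/s.
Step 2 — Component impedances:
  R1: Z = R = 621 Ω
  R2: Z = R = 109 Ω
  C: Z = 1/(jωC) = -j/(ω·C) = 0 - j408.1 Ω
Step 3 — Parallel branch: R2 || C = 1/(1/R2 + 1/C) = 101.7 - j27.18 Ω.
Step 4 — Series with R1: Z_total = R1 + (R2 || C) = 722.7 - j27.18 Ω = 723.3∠-2.2° Ω.

Z = 722.7 - j27.18 Ω = 723.3∠-2.2° Ω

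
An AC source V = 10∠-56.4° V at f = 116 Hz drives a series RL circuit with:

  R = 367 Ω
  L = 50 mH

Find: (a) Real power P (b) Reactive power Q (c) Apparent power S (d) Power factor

Step 1 — Angular frequency: ω = 2π·f = 2π·116 = 728.8 rad/s.
Step 2 — Component impedances:
  R: Z = R = 367 Ω
  L: Z = jωL = j·728.8·0.05 = 0 + j36.44 Ω
Step 3 — Series combination: Z_total = R + L = 367 + j36.44 Ω = 368.8∠5.7° Ω.
Step 4 — Source phasor: V = 10∠-56.4° V = 5.534 - j8.329 V.
Step 5 — Current: I = V / Z = 0.0127 - j0.02396 A = 0.02711∠-62.1° A.
Step 6 — Complex power: S = V·I* = 0.2698 + j0.02679 VA.
Step 7 — Real power: P = Re(S) = 0.2698 W.
Step 8 — Reactive power: Q = Im(S) = 0.02679 VAR.
Step 9 — Apparent power: |S| = 0.2711 VA.
Step 10 — Power factor: PF = P/|S| = 0.9951 (lagging).

(a) P = 0.2698 W  (b) Q = 0.02679 VAR  (c) S = 0.2711 VA  (d) PF = 0.9951 (lagging)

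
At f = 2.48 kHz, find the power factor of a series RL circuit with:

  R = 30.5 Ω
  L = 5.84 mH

Step 1 — Angular frequency: ω = 2π·f = 2π·2480 = 1.558e+04 rad/s.
Step 2 — Component impedances:
  R: Z = R = 30.5 Ω
  L: Z = jωL = j·1.558e+04·0.00584 = 0 + j91 Ω
Step 3 — Series combination: Z_total = R + L = 30.5 + j91 Ω = 95.98∠71.5° Ω.
Step 4 — Power factor: PF = cos(φ) = Re(Z)/|Z| = 30.5/95.98 = 0.3178.
Step 5 — Type: Im(Z) = 91 ⇒ lagging (phase φ = 71.5°).

PF = 0.3178 (lagging, φ = 71.5°)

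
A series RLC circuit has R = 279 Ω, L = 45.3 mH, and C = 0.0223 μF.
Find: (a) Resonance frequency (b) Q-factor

Step 1 — Resonance condition Im(Z)=0 gives ω₀ = 1/√(LC).
Step 2 — ω₀ = 1/√(0.0453·2.23e-08) = 3.146e+04 rad/s.
Step 3 — f₀ = ω₀/(2π) = 5007 Hz.
Step 4 — Series Q: Q = ω₀L/R = 3.146e+04·0.0453/279 = 5.108.

(a) f₀ = 5007 Hz  (b) Q = 5.108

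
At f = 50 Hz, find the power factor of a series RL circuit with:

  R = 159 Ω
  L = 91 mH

Step 1 — Angular frequency: ω = 2π·f = 2π·50 = 314.2 rad/s.
Step 2 — Component impedances:
  R: Z = R = 159 Ω
  L: Z = jωL = j·314.2·0.091 = 0 + j28.59 Ω
Step 3 — Series combination: Z_total = R + L = 159 + j28.59 Ω = 161.5∠10.2° Ω.
Step 4 — Power factor: PF = cos(φ) = Re(Z)/|Z| = 159/161.55 = 0.9842.
Step 5 — Type: Im(Z) = 28.59 ⇒ lagging (phase φ = 10.2°).

PF = 0.9842 (lagging, φ = 10.2°)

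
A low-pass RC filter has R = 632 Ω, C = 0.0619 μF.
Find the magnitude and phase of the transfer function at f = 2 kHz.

Step 1 — Angular frequency: ω = 2π·2000 = 1.257e+04 rad/s.
Step 2 — Transfer function: H(jω) = 1/(1 + jωRC).
Step 3 — Denominator: 1 + jωRC = 1 + j·1.257e+04·632·6.19e-08 = 1 + j0.4916.
Step 4 — H = 0.8054 - j0.3959.
Step 5 — Magnitude: |H| = 0.8974 (-0.9 dB); phase: φ = -26.2°.

|H| = 0.8974 (-0.9 dB), φ = -26.2°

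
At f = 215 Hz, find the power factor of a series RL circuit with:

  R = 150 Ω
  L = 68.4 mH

Step 1 — Angular frequency: ω = 2π·f = 2π·215 = 1351 rad/s.
Step 2 — Component impedances:
  R: Z = R = 150 Ω
  L: Z = jωL = j·1351·0.0684 = 0 + j92.4 Ω
Step 3 — Series combination: Z_total = R + L = 150 + j92.4 Ω = 176.2∠31.6° Ω.
Step 4 — Power factor: PF = cos(φ) = Re(Z)/|Z| = 150/176.18 = 0.8514.
Step 5 — Type: Im(Z) = 92.4 ⇒ lagging (phase φ = 31.6°).

PF = 0.8514 (lagging, φ = 31.6°)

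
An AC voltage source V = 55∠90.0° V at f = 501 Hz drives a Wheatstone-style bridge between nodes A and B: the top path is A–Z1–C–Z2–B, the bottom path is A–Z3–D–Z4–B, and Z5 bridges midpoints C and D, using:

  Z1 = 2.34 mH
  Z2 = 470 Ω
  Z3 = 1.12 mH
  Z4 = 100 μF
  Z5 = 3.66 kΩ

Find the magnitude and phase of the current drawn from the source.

Step 1 — Angular frequency: ω = 2π·f = 2π·501 = 3148 rad/s.
Step 2 — Component impedances:
  Z1: Z = jωL = j·3148·0.00234 = 0 + j7.366 Ω
  Z2: Z = R = 470 Ω
  Z3: Z = jωL = j·3148·0.00112 = 0 + j3.526 Ω
  Z4: Z = 1/(jωC) = -j/(ω·C) = 0 - j3.177 Ω
  Z5: Z = R = 3660 Ω
Step 3 — Bridge requires nodal analysis (the Z5 bridge couples midpoints C and D, so the two paths cannot be reduced to a simple series/parallel combination). Setting node B to ground and injecting 1 A at node A, the 3-node admittance system at A, C, D solves to V_A = Z_AB = 0.003654 + j0.3488 Ω = 0.3489∠89.4° Ω.
Step 4 — Source phasor: V = 55∠90.0° V = 0 + j55 V.
Step 5 — Ohm's law: I = V / Z_total = (0 + j55) / (0.003654 + j0.3488) = 157.6 + j1.651 A.
Step 6 — Convert to polar: |I| = 157.7 A, ∠I = 0.6°.

I = 157.7∠0.6° A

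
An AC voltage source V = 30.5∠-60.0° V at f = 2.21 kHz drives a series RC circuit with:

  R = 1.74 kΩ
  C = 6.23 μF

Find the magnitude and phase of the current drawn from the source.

Step 1 — Angular frequency: ω = 2π·f = 2π·2210 = 1.389e+04 rad/s.
Step 2 — Component impedances:
  R: Z = R = 1740 Ω
  C: Z = 1/(jωC) = -j/(ω·C) = 0 - j11.56 Ω
Step 3 — Series combination: Z_total = R + C = 1740 - j11.56 Ω = 1740∠-0.4° Ω.
Step 4 — Source phasor: V = 30.5∠-60.0° V = 15.25 - j26.41 V.
Step 5 — Ohm's law: I = V / Z_total = (15.25 - j26.41) / (1740 - j11.56) = 0.008865 - j0.01512 A.
Step 6 — Convert to polar: |I| = 0.01753 A, ∠I = -59.6°.

I = 0.01753∠-59.6° A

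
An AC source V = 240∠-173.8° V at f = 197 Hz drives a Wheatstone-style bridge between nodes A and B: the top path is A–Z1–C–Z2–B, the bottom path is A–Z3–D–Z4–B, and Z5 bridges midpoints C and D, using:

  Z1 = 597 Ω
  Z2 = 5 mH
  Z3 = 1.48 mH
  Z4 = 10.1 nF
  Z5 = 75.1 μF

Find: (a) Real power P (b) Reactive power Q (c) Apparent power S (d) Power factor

Step 1 — Angular frequency: ω = 2π·f = 2π·197 = 1238 rad/s.
Step 2 — Component impedances:
  Z1: Z = R = 597 Ω
  Z2: Z = jωL = j·1238·0.005 = 0 + j6.189 Ω
  Z3: Z = jωL = j·1238·0.00148 = 0 + j1.832 Ω
  Z4: Z = 1/(jωC) = -j/(ω·C) = 0 - j7.999e+04 Ω
  Z5: Z = 1/(jωC) = -j/(ω·C) = 0 - j10.76 Ω
Step 3 — Bridge requires nodal analysis (the Z5 bridge couples midpoints C and D, so the two paths cannot be reduced to a simple series/parallel combination). Setting node B to ground and injecting 1 A at node A, the 3-node admittance system at A, C, D solves to V_A = Z_AB = 0.1334 - j2.734 Ω = 2.738∠-87.2° Ω.
Step 4 — Source phasor: V = 240∠-173.8° V = -238.6 - j25.92 V.
Step 5 — Current: I = V / Z = 5.21 - j87.51 A = 87.66∠-86.6° A.
Step 6 — Complex power: S = V·I* = 1025 - j2.101e+04 VA.
Step 7 — Real power: P = Re(S) = 1025 W.
Step 8 — Reactive power: Q = Im(S) = -2.101e+04 VAR.
Step 9 — Apparent power: |S| = 2.104e+04 VA.
Step 10 — Power factor: PF = P/|S| = 0.04873 (leading).

(a) P = 1025 W  (b) Q = -2.101e+04 VAR  (c) S = 2.104e+04 VA  (d) PF = 0.04873 (leading)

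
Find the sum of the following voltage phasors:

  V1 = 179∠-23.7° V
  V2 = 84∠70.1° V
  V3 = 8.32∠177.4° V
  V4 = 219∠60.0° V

Step 1 — Convert each phasor to rectangular form:
  V1 = 179·(cos(-23.7°) + j·sin(-23.7°)) = 163.9 - j71.95 V
  V2 = 84·(cos(70.1°) + j·sin(70.1°)) = 28.59 + j78.98 V
  V3 = 8.32·(cos(177.4°) + j·sin(177.4°)) = -8.311 + j0.3774 V
  V4 = 219·(cos(60.0°) + j·sin(60.0°)) = 109.5 + j189.7 V
Step 2 — Sum components: V_total = 293.7 + j197.1 V.
Step 3 — Convert to polar: |V_total| = 353.7 V, ∠V_total = 33.9°.

V_total = 353.7∠33.9° V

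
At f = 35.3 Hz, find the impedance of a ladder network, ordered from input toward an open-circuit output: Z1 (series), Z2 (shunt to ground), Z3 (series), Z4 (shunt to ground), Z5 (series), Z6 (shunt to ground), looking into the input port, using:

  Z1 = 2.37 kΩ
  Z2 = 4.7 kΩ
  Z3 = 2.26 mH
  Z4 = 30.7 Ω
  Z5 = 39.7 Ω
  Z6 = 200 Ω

Step 1 — Angular frequency: ω = 2π·f = 2π·35.3 = 221.8 rad/s.
Step 2 — Component impedances:
  Z1: Z = R = 2370 Ω
  Z2: Z = R = 4700 Ω
  Z3: Z = jωL = j·221.8·0.00226 = 0 + j0.5013 Ω
  Z4: Z = R = 30.7 Ω
  Z5: Z = R = 39.7 Ω
  Z6: Z = R = 200 Ω
Step 3 — Ladder network (open output): work backward from the far end, alternating series and parallel combinations. Z_in = 2397 + j0.4955 Ω = 2397∠0.0° Ω.

Z = 2397 + j0.4955 Ω = 2397∠0.0° Ω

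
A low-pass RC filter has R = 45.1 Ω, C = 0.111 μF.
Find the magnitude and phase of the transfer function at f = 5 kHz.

Step 1 — Angular frequency: ω = 2π·5000 = 3.142e+04 rad/s.
Step 2 — Transfer function: H(jω) = 1/(1 + jωRC).
Step 3 — Denominator: 1 + jωRC = 1 + j·3.142e+04·45.1·1.11e-07 = 1 + j0.1573.
Step 4 — H = 0.9759 - j0.1535.
Step 5 — Magnitude: |H| = 0.9879 (-0.1 dB); phase: φ = -8.9°.

|H| = 0.9879 (-0.1 dB), φ = -8.9°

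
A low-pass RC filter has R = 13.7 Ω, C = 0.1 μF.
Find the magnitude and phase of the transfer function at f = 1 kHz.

Step 1 — Angular frequency: ω = 2π·1000 = 6283 rad/s.
Step 2 — Transfer function: H(jω) = 1/(1 + jωRC).
Step 3 — Denominator: 1 + jωRC = 1 + j·6283·13.7·1e-07 = 1 + j0.008608.
Step 4 — H = 0.9999 - j0.008607.
Step 5 — Magnitude: |H| = 1 (-0.0 dB); phase: φ = -0.5°.

|H| = 1 (-0.0 dB), φ = -0.5°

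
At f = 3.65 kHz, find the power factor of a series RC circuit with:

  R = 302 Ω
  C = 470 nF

Step 1 — Angular frequency: ω = 2π·f = 2π·3650 = 2.293e+04 rad/s.
Step 2 — Component impedances:
  R: Z = R = 302 Ω
  C: Z = 1/(jωC) = -j/(ω·C) = 0 - j92.77 Ω
Step 3 — Series combination: Z_total = R + C = 302 - j92.77 Ω = 315.9∠-17.1° Ω.
Step 4 — Power factor: PF = cos(φ) = Re(Z)/|Z| = 302/315.93 = 0.9559.
Step 5 — Type: Im(Z) = -92.77 ⇒ leading (phase φ = -17.1°).

PF = 0.9559 (leading, φ = -17.1°)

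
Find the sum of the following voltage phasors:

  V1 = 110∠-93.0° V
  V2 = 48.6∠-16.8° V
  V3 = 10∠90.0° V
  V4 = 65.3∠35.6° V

Step 1 — Convert each phasor to rectangular form:
  V1 = 110·(cos(-93.0°) + j·sin(-93.0°)) = -5.757 - j109.8 V
  V2 = 48.6·(cos(-16.8°) + j·sin(-16.8°)) = 46.53 - j14.05 V
  V3 = 10·(cos(90.0°) + j·sin(90.0°)) = 0 + j10 V
  V4 = 65.3·(cos(35.6°) + j·sin(35.6°)) = 53.1 + j38.01 V
Step 2 — Sum components: V_total = 93.86 - j75.88 V.
Step 3 — Convert to polar: |V_total| = 120.7 V, ∠V_total = -39.0°.

V_total = 120.7∠-39.0° V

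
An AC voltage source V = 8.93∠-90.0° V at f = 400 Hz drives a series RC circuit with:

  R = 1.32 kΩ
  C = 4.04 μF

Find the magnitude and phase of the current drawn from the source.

Step 1 — Angular frequency: ω = 2π·f = 2π·400 = 2513 rad/s.
Step 2 — Component impedances:
  R: Z = R = 1320 Ω
  C: Z = 1/(jωC) = -j/(ω·C) = 0 - j98.49 Ω
Step 3 — Series combination: Z_total = R + C = 1320 - j98.49 Ω = 1324∠-4.3° Ω.
Step 4 — Source phasor: V = 8.93∠-90.0° V = 0 - j8.93 V.
Step 5 — Ohm's law: I = V / Z_total = (0 - j8.93) / (1320 - j98.49) = 0.000502 - j0.006728 A.
Step 6 — Convert to polar: |I| = 0.006746 A, ∠I = -85.7°.

I = 0.006746∠-85.7° A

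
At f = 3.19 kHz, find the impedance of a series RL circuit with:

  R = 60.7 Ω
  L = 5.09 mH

Step 1 — Angular frequency: ω = 2π·f = 2π·3190 = 2.004e+04 rad/s.
Step 2 — Component impedances:
  R: Z = R = 60.7 Ω
  L: Z = jωL = j·2.004e+04·0.00509 = 0 + j102 Ω
Step 3 — Series combination: Z_total = R + L = 60.7 + j102 Ω = 118.7∠59.2° Ω.

Z = 60.7 + j102 Ω = 118.7∠59.2° Ω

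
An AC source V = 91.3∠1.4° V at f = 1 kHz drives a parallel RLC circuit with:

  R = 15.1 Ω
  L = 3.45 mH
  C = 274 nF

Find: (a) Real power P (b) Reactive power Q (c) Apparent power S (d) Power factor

Step 1 — Angular frequency: ω = 2π·f = 2π·1000 = 6283 rad/s.
Step 2 — Component impedances:
  R: Z = R = 15.1 Ω
  L: Z = jωL = j·6283·0.00345 = 0 + j21.68 Ω
  C: Z = 1/(jωC) = -j/(ω·C) = 0 - j580.9 Ω
Step 3 — Parallel combination: 1/Z_total = 1/R + 1/L + 1/C; Z_total = 10.42 + j6.985 Ω = 12.54∠33.8° Ω.
Step 4 — Source phasor: V = 91.3∠1.4° V = 91.27 + j2.231 V.
Step 5 — Current: I = V / Z = 6.144 - j3.906 A = 7.28∠-32.4° A.
Step 6 — Complex power: S = V·I* = 552 + j370.2 VA.
Step 7 — Real power: P = Re(S) = 552 W.
Step 8 — Reactive power: Q = Im(S) = 370.2 VAR.
Step 9 — Apparent power: |S| = 664.7 VA.
Step 10 — Power factor: PF = P/|S| = 0.8305 (lagging).

(a) P = 552 W  (b) Q = 370.2 VAR  (c) S = 664.7 VA  (d) PF = 0.8305 (lagging)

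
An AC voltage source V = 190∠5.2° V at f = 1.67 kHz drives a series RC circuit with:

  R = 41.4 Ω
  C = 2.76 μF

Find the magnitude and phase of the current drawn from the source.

Step 1 — Angular frequency: ω = 2π·f = 2π·1670 = 1.049e+04 rad/s.
Step 2 — Component impedances:
  R: Z = R = 41.4 Ω
  C: Z = 1/(jωC) = -j/(ω·C) = 0 - j34.53 Ω
Step 3 — Series combination: Z_total = R + C = 41.4 - j34.53 Ω = 53.91∠-39.8° Ω.
Step 4 — Source phasor: V = 190∠5.2° V = 189.2 + j17.22 V.
Step 5 — Ohm's law: I = V / Z_total = (189.2 + j17.22) / (41.4 - j34.53) = 2.491 + j2.493 A.
Step 6 — Convert to polar: |I| = 3.524 A, ∠I = 45.0°.

I = 3.524∠45.0° A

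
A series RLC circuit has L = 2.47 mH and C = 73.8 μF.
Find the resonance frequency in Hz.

Step 1 — Resonance condition Im(Z)=0 gives ω₀ = 1/√(LC).
Step 2 — ω₀ = 1/√(0.00247·7.38e-05) = 2342 rad/s.
Step 3 — f₀ = ω₀/(2π) = 372.8 Hz.

f₀ = 372.8 Hz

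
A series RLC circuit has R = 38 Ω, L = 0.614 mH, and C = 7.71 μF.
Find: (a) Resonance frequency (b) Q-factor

Step 1 — Resonance condition Im(Z)=0 gives ω₀ = 1/√(LC).
Step 2 — ω₀ = 1/√(0.000614·7.71e-06) = 1.453e+04 rad/s.
Step 3 — f₀ = ω₀/(2π) = 2313 Hz.
Step 4 — Series Q: Q = ω₀L/R = 1.453e+04·0.000614/38 = 0.2348.

(a) f₀ = 2313 Hz  (b) Q = 0.2348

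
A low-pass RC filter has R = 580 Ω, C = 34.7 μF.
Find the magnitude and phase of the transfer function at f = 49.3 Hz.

Step 1 — Angular frequency: ω = 2π·49.3 = 309.8 rad/s.
Step 2 — Transfer function: H(jω) = 1/(1 + jωRC).
Step 3 — Denominator: 1 + jωRC = 1 + j·309.8·580·3.47e-05 = 1 + j6.234.
Step 4 — H = 0.02508 - j0.1564.
Step 5 — Magnitude: |H| = 0.1584 (-16.0 dB); phase: φ = -80.9°.

|H| = 0.1584 (-16.0 dB), φ = -80.9°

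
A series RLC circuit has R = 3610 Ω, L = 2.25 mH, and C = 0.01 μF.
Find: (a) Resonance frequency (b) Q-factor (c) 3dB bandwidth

Step 1 — Resonance condition Im(Z)=0 gives ω₀ = 1/√(LC).
Step 2 — ω₀ = 1/√(0.00225·1e-08) = 2.108e+05 rad/s.
Step 3 — f₀ = ω₀/(2π) = 3.355e+04 Hz.
Step 4 — Series Q: Q = ω₀L/R = 2.108e+05·0.00225/3610 = 0.1314.
Step 5 — 3dB bandwidth: Δω = ω₀/Q = 1.604e+06 rad/s; BW = Δω/(2π) = 2.554e+05 Hz.

(a) f₀ = 3.355e+04 Hz  (b) Q = 0.1314  (c) BW = 2.554e+05 Hz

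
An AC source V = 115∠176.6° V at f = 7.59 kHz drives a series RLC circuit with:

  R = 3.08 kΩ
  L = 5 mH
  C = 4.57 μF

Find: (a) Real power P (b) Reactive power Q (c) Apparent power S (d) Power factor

Step 1 — Angular frequency: ω = 2π·f = 2π·7590 = 4.769e+04 rad/s.
Step 2 — Component impedances:
  R: Z = R = 3080 Ω
  L: Z = jωL = j·4.769e+04·0.005 = 0 + j238.4 Ω
  C: Z = 1/(jωC) = -j/(ω·C) = 0 - j4.588 Ω
Step 3 — Series combination: Z_total = R + L + C = 3080 + j233.9 Ω = 3089∠4.3° Ω.
Step 4 — Source phasor: V = 115∠176.6° V = -114.8 + j6.82 V.
Step 5 — Current: I = V / Z = -0.03689 + j0.005015 A = 0.03723∠172.3° A.
Step 6 — Complex power: S = V·I* = 4.269 + j0.3242 VA.
Step 7 — Real power: P = Re(S) = 4.269 W.
Step 8 — Reactive power: Q = Im(S) = 0.3242 VAR.
Step 9 — Apparent power: |S| = 4.282 VA.
Step 10 — Power factor: PF = P/|S| = 0.9971 (lagging).

(a) P = 4.269 W  (b) Q = 0.3242 VAR  (c) S = 4.282 VA  (d) PF = 0.9971 (lagging)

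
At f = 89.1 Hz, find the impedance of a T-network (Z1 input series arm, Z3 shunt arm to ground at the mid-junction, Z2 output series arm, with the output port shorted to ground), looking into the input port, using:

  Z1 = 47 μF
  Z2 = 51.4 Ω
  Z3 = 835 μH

Step 1 — Angular frequency: ω = 2π·f = 2π·89.1 = 559.8 rad/s.
Step 2 — Component impedances:
  Z1: Z = 1/(jωC) = -j/(ω·C) = 0 - j38.01 Ω
  Z2: Z = R = 51.4 Ω
  Z3: Z = jωL = j·559.8·0.000835 = 0 + j0.4675 Ω
Step 3 — With the output port shorted to ground, the output series arm Z2 runs from the junction to ground; the shunt arm Z3 also runs from the junction to ground. They appear in parallel: Z3 || Z2 = 0.004251 + j0.4674 Ω.
Step 4 — Series with input arm Z1: Z_in = Z1 + (Z3 || Z2) = 0.004251 - j37.54 Ω = 37.54∠-90.0° Ω.

Z = 0.004251 - j37.54 Ω = 37.54∠-90.0° Ω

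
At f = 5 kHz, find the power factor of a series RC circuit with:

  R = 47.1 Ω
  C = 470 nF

Step 1 — Angular frequency: ω = 2π·f = 2π·5000 = 3.142e+04 rad/s.
Step 2 — Component impedances:
  R: Z = R = 47.1 Ω
  C: Z = 1/(jωC) = -j/(ω·C) = 0 - j67.73 Ω
Step 3 — Series combination: Z_total = R + C = 47.1 - j67.73 Ω = 82.49∠-55.2° Ω.
Step 4 — Power factor: PF = cos(φ) = Re(Z)/|Z| = 47.1/82.49 = 0.571.
Step 5 — Type: Im(Z) = -67.73 ⇒ leading (phase φ = -55.2°).

PF = 0.571 (leading, φ = -55.2°)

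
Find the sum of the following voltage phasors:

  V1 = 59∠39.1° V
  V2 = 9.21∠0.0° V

Step 1 — Convert each phasor to rectangular form:
  V1 = 59·(cos(39.1°) + j·sin(39.1°)) = 45.79 + j37.21 V
  V2 = 9.21·(cos(0.0°) + j·sin(0.0°)) = 9.21 V
Step 2 — Sum components: V_total = 55 + j37.21 V.
Step 3 — Convert to polar: |V_total| = 66.4 V, ∠V_total = 34.1°.

V_total = 66.4∠34.1° V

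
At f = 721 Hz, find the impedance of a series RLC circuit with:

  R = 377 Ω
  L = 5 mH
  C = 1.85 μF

Step 1 — Angular frequency: ω = 2π·f = 2π·721 = 4530 rad/s.
Step 2 — Component impedances:
  R: Z = R = 377 Ω
  L: Z = jωL = j·4530·0.005 = 0 + j22.65 Ω
  C: Z = 1/(jωC) = -j/(ω·C) = 0 - j119.3 Ω
Step 3 — Series combination: Z_total = R + L + C = 377 - j96.67 Ω = 389.2∠-14.4° Ω.

Z = 377 - j96.67 Ω = 389.2∠-14.4° Ω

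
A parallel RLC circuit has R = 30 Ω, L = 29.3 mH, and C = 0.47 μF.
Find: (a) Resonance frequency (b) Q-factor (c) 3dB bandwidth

Step 1 — Resonance: ω₀ = 1/√(LC) = 1/√(0.0293·4.7e-07) = 8522 rad/s.
Step 2 — f₀ = ω₀/(2π) = 1356 Hz.
Step 3 — Parallel Q: Q = R/(ω₀L) = 30/(8522·0.0293) = 0.1202.
Step 4 — Bandwidth: Δω = ω₀/Q = 7.092e+04 rad/s; BW = Δω/(2π) = 1.129e+04 Hz.

(a) f₀ = 1356 Hz  (b) Q = 0.1202  (c) BW = 1.129e+04 Hz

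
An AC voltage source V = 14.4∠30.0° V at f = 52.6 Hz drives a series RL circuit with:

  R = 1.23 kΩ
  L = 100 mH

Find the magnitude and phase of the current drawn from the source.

Step 1 — Angular frequency: ω = 2π·f = 2π·52.6 = 330.5 rad/s.
Step 2 — Component impedances:
  R: Z = R = 1230 Ω
  L: Z = jωL = j·330.5·0.1 = 0 + j33.05 Ω
Step 3 — Series combination: Z_total = R + L = 1230 + j33.05 Ω = 1230∠1.5° Ω.
Step 4 — Source phasor: V = 14.4∠30.0° V = 12.47 + j7.2 V.
Step 5 — Ohm's law: I = V / Z_total = (12.47 + j7.2) / (1230 + j33.05) = 0.01029 + j0.005577 A.
Step 6 — Convert to polar: |I| = 0.0117 A, ∠I = 28.5°.

I = 0.0117∠28.5° A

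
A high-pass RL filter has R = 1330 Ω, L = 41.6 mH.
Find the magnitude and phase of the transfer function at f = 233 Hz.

Step 1 — Angular frequency: ω = 2π·233 = 1464 rad/s.
Step 2 — Transfer function: H(jω) = jωL/(R + jωL).
Step 3 — Numerator jωL = j·60.9; denominator R + jωL = 1330 + j60.9.
Step 4 — H = 0.002092 + j0.04569.
Step 5 — Magnitude: |H| = 0.04574 (-26.8 dB); phase: φ = 87.4°.

|H| = 0.04574 (-26.8 dB), φ = 87.4°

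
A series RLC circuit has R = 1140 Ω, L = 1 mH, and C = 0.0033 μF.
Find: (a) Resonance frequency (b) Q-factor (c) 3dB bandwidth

Step 1 — Resonance: ω₀ = 1/√(LC) = 1/√(0.001·3.3e-09) = 5.505e+05 rad/s.
Step 2 — f₀ = ω₀/(2π) = 8.761e+04 Hz.
Step 3 — Series Q: Q = ω₀L/R = 5.505e+05·0.001/1140 = 0.4829.
Step 4 — Bandwidth: Δω = ω₀/Q = 1.14e+06 rad/s; BW = Δω/(2π) = 1.814e+05 Hz.

(a) f₀ = 8.761e+04 Hz  (b) Q = 0.4829  (c) BW = 1.814e+05 Hz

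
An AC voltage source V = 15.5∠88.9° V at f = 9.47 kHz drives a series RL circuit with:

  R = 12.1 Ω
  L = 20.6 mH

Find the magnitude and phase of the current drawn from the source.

Step 1 — Angular frequency: ω = 2π·f = 2π·9470 = 5.95e+04 rad/s.
Step 2 — Component impedances:
  R: Z = R = 12.1 Ω
  L: Z = jωL = j·5.95e+04·0.0206 = 0 + j1226 Ω
Step 3 — Series combination: Z_total = R + L = 12.1 + j1226 Ω = 1226∠89.4° Ω.
Step 4 — Source phasor: V = 15.5∠88.9° V = 0.2976 + j15.5 V.
Step 5 — Ohm's law: I = V / Z_total = (0.2976 + j15.5) / (12.1 + j1226) = 0.01264 - j0.0001179 A.
Step 6 — Convert to polar: |I| = 0.01264 A, ∠I = -0.5°.

I = 0.01264∠-0.5° A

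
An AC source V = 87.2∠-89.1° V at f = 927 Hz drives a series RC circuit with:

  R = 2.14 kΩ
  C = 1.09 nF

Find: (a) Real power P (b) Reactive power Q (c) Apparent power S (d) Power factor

Step 1 — Angular frequency: ω = 2π·f = 2π·927 = 5825 rad/s.
Step 2 — Component impedances:
  R: Z = R = 2140 Ω
  C: Z = 1/(jωC) = -j/(ω·C) = 0 - j1.575e+05 Ω
Step 3 — Series combination: Z_total = R + C = 2140 - j1.575e+05 Ω = 1.575e+05∠-89.2° Ω.
Step 4 — Source phasor: V = 87.2∠-89.1° V = 1.37 - j87.19 V.
Step 5 — Current: I = V / Z = 0.0005536 + j1.175e-06 A = 0.0005536∠0.1° A.
Step 6 — Complex power: S = V·I* = 0.0006558 - j0.04827 VA.
Step 7 — Real power: P = Re(S) = 0.0006558 W.
Step 8 — Reactive power: Q = Im(S) = -0.04827 VAR.
Step 9 — Apparent power: |S| = 0.04827 VA.
Step 10 — Power factor: PF = P/|S| = 0.01359 (leading).

(a) P = 0.0006558 W  (b) Q = -0.04827 VAR  (c) S = 0.04827 VA  (d) PF = 0.01359 (leading)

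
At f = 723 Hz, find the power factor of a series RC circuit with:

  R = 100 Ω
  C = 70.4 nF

Step 1 — Angular frequency: ω = 2π·f = 2π·723 = 4543 rad/s.
Step 2 — Component impedances:
  R: Z = R = 100 Ω
  C: Z = 1/(jωC) = -j/(ω·C) = 0 - j3127 Ω
Step 3 — Series combination: Z_total = R + C = 100 - j3127 Ω = 3128∠-88.2° Ω.
Step 4 — Power factor: PF = cos(φ) = Re(Z)/|Z| = 100/3128.5 = 0.03196.
Step 5 — Type: Im(Z) = -3127 ⇒ leading (phase φ = -88.2°).

PF = 0.03196 (leading, φ = -88.2°)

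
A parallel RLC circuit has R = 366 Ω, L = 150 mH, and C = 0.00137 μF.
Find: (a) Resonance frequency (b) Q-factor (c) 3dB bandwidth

Step 1 — Resonance: ω₀ = 1/√(LC) = 1/√(0.15·1.37e-09) = 6.976e+04 rad/s.
Step 2 — f₀ = ω₀/(2π) = 1.11e+04 Hz.
Step 3 — Parallel Q: Q = R/(ω₀L) = 366/(6.976e+04·0.15) = 0.03498.
Step 4 — Bandwidth: Δω = ω₀/Q = 1.994e+06 rad/s; BW = Δω/(2π) = 3.174e+05 Hz.

(a) f₀ = 1.11e+04 Hz  (b) Q = 0.03498  (c) BW = 3.174e+05 Hz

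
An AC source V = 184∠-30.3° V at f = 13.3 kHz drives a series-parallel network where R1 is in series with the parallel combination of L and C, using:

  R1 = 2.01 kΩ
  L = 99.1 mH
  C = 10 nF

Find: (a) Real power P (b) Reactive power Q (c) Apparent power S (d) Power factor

Step 1 — Angular frequency: ω = 2π·f = 2π·1.33e+04 = 8.357e+04 rad/s.
Step 2 — Component impedances:
  R1: Z = R = 2010 Ω
  L: Z = jωL = j·8.357e+04·0.0991 = 0 + j8281 Ω
  C: Z = 1/(jωC) = -j/(ω·C) = 0 - j1197 Ω
Step 3 — Parallel branch: L || C = 1/(1/L + 1/C) = 0 - j1399 Ω.
Step 4 — Series with R1: Z_total = R1 + (L || C) = 2010 - j1399 Ω = 2449∠-34.8° Ω.
Step 5 — Source phasor: V = 184∠-30.3° V = 158.9 - j92.83 V.
Step 6 — Current: I = V / Z = 0.0749 + j0.00594 A = 0.07514∠4.5° A.
Step 7 — Complex power: S = V·I* = 11.35 - j7.897 VA.
Step 8 — Real power: P = Re(S) = 11.35 W.
Step 9 — Reactive power: Q = Im(S) = -7.897 VAR.
Step 10 — Apparent power: |S| = 13.83 VA.
Step 11 — Power factor: PF = P/|S| = 0.8208 (leading).

(a) P = 11.35 W  (b) Q = -7.897 VAR  (c) S = 13.83 VA  (d) PF = 0.8208 (leading)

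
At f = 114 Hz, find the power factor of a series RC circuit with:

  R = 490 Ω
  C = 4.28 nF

Step 1 — Angular frequency: ω = 2π·f = 2π·114 = 716.3 rad/s.
Step 2 — Component impedances:
  R: Z = R = 490 Ω
  C: Z = 1/(jωC) = -j/(ω·C) = 0 - j3.262e+05 Ω
Step 3 — Series combination: Z_total = R + C = 490 - j3.262e+05 Ω = 3.262e+05∠-89.9° Ω.
Step 4 — Power factor: PF = cos(φ) = Re(Z)/|Z| = 490/3.262e+05 = 0.001502.
Step 5 — Type: Im(Z) = -3.262e+05 ⇒ leading (phase φ = -89.9°).

PF = 0.001502 (leading, φ = -89.9°)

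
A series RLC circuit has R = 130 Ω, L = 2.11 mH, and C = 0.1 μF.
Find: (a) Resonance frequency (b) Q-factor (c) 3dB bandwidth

Step 1 — Resonance: ω₀ = 1/√(LC) = 1/√(0.00211·1e-07) = 6.884e+04 rad/s.
Step 2 — f₀ = ω₀/(2π) = 1.096e+04 Hz.
Step 3 — Series Q: Q = ω₀L/R = 6.884e+04·0.00211/130 = 1.117.
Step 4 — Bandwidth: Δω = ω₀/Q = 6.161e+04 rad/s; BW = Δω/(2π) = 9806 Hz.

(a) f₀ = 1.096e+04 Hz  (b) Q = 1.117  (c) BW = 9806 Hz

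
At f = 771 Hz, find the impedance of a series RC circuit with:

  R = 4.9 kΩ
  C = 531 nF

Step 1 — Angular frequency: ω = 2π·f = 2π·771 = 4844 rad/s.
Step 2 — Component impedances:
  R: Z = R = 4900 Ω
  C: Z = 1/(jωC) = -j/(ω·C) = 0 - j388.8 Ω
Step 3 — Series combination: Z_total = R + C = 4900 - j388.8 Ω = 4915∠-4.5° Ω.

Z = 4900 - j388.8 Ω = 4915∠-4.5° Ω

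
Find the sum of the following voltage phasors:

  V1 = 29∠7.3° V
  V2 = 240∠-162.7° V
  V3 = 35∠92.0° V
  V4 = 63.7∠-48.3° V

Step 1 — Convert each phasor to rectangular form:
  V1 = 29·(cos(7.3°) + j·sin(7.3°)) = 28.76 + j3.685 V
  V2 = 240·(cos(-162.7°) + j·sin(-162.7°)) = -229.1 - j71.37 V
  V3 = 35·(cos(92.0°) + j·sin(92.0°)) = -1.221 + j34.98 V
  V4 = 63.7·(cos(-48.3°) + j·sin(-48.3°)) = 42.38 - j47.56 V
Step 2 — Sum components: V_total = -159.2 - j80.27 V.
Step 3 — Convert to polar: |V_total| = 178.3 V, ∠V_total = -153.2°.

V_total = 178.3∠-153.2° V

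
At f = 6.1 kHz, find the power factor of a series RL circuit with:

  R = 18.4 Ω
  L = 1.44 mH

Step 1 — Angular frequency: ω = 2π·f = 2π·6100 = 3.833e+04 rad/s.
Step 2 — Component impedances:
  R: Z = R = 18.4 Ω
  L: Z = jωL = j·3.833e+04·0.00144 = 0 + j55.19 Ω
Step 3 — Series combination: Z_total = R + L = 18.4 + j55.19 Ω = 58.18∠71.6° Ω.
Step 4 — Power factor: PF = cos(φ) = Re(Z)/|Z| = 18.4/58.18 = 0.3163.
Step 5 — Type: Im(Z) = 55.19 ⇒ lagging (phase φ = 71.6°).

PF = 0.3163 (lagging, φ = 71.6°)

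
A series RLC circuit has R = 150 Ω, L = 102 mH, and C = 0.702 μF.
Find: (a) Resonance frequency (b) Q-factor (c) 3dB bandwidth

Step 1 — Resonance condition Im(Z)=0 gives ω₀ = 1/√(LC).
Step 2 — ω₀ = 1/√(0.102·7.02e-07) = 3737 rad/s.
Step 3 — f₀ = ω₀/(2π) = 594.8 Hz.
Step 4 — Series Q: Q = ω₀L/R = 3737·0.102/150 = 2.541.
Step 5 — 3dB bandwidth: Δω = ω₀/Q = 1471 rad/s; BW = Δω/(2π) = 234.1 Hz.

(a) f₀ = 594.8 Hz  (b) Q = 2.541  (c) BW = 234.1 Hz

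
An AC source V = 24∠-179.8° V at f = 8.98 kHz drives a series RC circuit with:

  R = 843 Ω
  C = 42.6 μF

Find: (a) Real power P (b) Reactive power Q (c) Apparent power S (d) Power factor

Step 1 — Angular frequency: ω = 2π·f = 2π·8980 = 5.642e+04 rad/s.
Step 2 — Component impedances:
  R: Z = R = 843 Ω
  C: Z = 1/(jωC) = -j/(ω·C) = 0 - j0.416 Ω
Step 3 — Series combination: Z_total = R + C = 843 - j0.416 Ω = 843∠-0.0° Ω.
Step 4 — Source phasor: V = 24∠-179.8° V = -24 - j0.08378 V.
Step 5 — Current: I = V / Z = -0.02847 - j0.0001134 A = 0.02847∠-179.8° A.
Step 6 — Complex power: S = V·I* = 0.6833 - j0.0003372 VA.
Step 7 — Real power: P = Re(S) = 0.6833 W.
Step 8 — Reactive power: Q = Im(S) = -0.0003372 VAR.
Step 9 — Apparent power: |S| = 0.6833 VA.
Step 10 — Power factor: PF = P/|S| = 1 (leading).

(a) P = 0.6833 W  (b) Q = -0.0003372 VAR  (c) S = 0.6833 VA  (d) PF = 1 (leading)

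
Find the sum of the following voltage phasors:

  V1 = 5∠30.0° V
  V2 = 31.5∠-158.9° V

Step 1 — Convert each phasor to rectangular form:
  V1 = 5·(cos(30.0°) + j·sin(30.0°)) = 4.33 + j2.5 V
  V2 = 31.5·(cos(-158.9°) + j·sin(-158.9°)) = -29.39 - j11.34 V
Step 2 — Sum components: V_total = -25.06 - j8.84 V.
Step 3 — Convert to polar: |V_total| = 26.57 V, ∠V_total = -160.6°.

V_total = 26.57∠-160.6° V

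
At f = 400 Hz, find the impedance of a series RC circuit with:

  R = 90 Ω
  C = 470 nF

Step 1 — Angular frequency: ω = 2π·f = 2π·400 = 2513 rad/s.
Step 2 — Component impedances:
  R: Z = R = 90 Ω
  C: Z = 1/(jωC) = -j/(ω·C) = 0 - j846.6 Ω
Step 3 — Series combination: Z_total = R + C = 90 - j846.6 Ω = 851.3∠-83.9° Ω.

Z = 90 - j846.6 Ω = 851.3∠-83.9° Ω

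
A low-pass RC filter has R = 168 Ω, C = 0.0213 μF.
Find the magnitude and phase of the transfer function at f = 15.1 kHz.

Step 1 — Angular frequency: ω = 2π·1.51e+04 = 9.488e+04 rad/s.
Step 2 — Transfer function: H(jω) = 1/(1 + jωRC).
Step 3 — Denominator: 1 + jωRC = 1 + j·9.488e+04·168·2.13e-08 = 1 + j0.3395.
Step 4 — H = 0.8966 - j0.3044.
Step 5 — Magnitude: |H| = 0.9469 (-0.5 dB); phase: φ = -18.8°.

|H| = 0.9469 (-0.5 dB), φ = -18.8°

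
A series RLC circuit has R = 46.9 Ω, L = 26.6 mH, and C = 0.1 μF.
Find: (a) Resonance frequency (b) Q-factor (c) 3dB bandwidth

Step 1 — Resonance condition Im(Z)=0 gives ω₀ = 1/√(LC).
Step 2 — ω₀ = 1/√(0.0266·1e-07) = 1.939e+04 rad/s.
Step 3 — f₀ = ω₀/(2π) = 3086 Hz.
Step 4 — Series Q: Q = ω₀L/R = 1.939e+04·0.0266/46.9 = 11.
Step 5 — 3dB bandwidth: Δω = ω₀/Q = 1763 rad/s; BW = Δω/(2π) = 280.6 Hz.

(a) f₀ = 3086 Hz  (b) Q = 11  (c) BW = 280.6 Hz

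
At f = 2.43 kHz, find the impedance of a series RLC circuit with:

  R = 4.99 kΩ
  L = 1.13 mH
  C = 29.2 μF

Step 1 — Angular frequency: ω = 2π·f = 2π·2430 = 1.527e+04 rad/s.
Step 2 — Component impedances:
  R: Z = R = 4990 Ω
  L: Z = jωL = j·1.527e+04·0.00113 = 0 + j17.25 Ω
  C: Z = 1/(jωC) = -j/(ω·C) = 0 - j2.243 Ω
Step 3 — Series combination: Z_total = R + L + C = 4990 + j15.01 Ω = 4990∠0.2° Ω.

Z = 4990 + j15.01 Ω = 4990∠0.2° Ω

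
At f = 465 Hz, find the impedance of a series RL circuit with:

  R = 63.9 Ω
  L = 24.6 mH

Step 1 — Angular frequency: ω = 2π·f = 2π·465 = 2922 rad/s.
Step 2 — Component impedances:
  R: Z = R = 63.9 Ω
  L: Z = jωL = j·2922·0.0246 = 0 + j71.87 Ω
Step 3 — Series combination: Z_total = R + L = 63.9 + j71.87 Ω = 96.17∠48.4° Ω.

Z = 63.9 + j71.87 Ω = 96.17∠48.4° Ω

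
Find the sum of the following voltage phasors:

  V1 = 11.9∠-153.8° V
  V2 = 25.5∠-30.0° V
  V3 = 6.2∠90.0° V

Step 1 — Convert each phasor to rectangular form:
  V1 = 11.9·(cos(-153.8°) + j·sin(-153.8°)) = -10.68 - j5.254 V
  V2 = 25.5·(cos(-30.0°) + j·sin(-30.0°)) = 22.08 - j12.75 V
  V3 = 6.2·(cos(90.0°) + j·sin(90.0°)) = 0 + j6.2 V
Step 2 — Sum components: V_total = 11.41 - j11.8 V.
Step 3 — Convert to polar: |V_total| = 16.41 V, ∠V_total = -46.0°.

V_total = 16.41∠-46.0° V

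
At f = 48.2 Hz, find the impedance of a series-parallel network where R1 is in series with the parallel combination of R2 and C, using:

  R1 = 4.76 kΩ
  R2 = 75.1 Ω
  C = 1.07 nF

Step 1 — Angular frequency: ω = 2π·f = 2π·48.2 = 302.8 rad/s.
Step 2 — Component impedances:
  R1: Z = R = 4760 Ω
  R2: Z = R = 75.1 Ω
  C: Z = 1/(jωC) = -j/(ω·C) = 0 - j3.086e+06 Ω
Step 3 — Parallel branch: R2 || C = 1/(1/R2 + 1/C) = 75.1 - j0.001828 Ω.
Step 4 — Series with R1: Z_total = R1 + (R2 || C) = 4835 - j0.001828 Ω = 4835∠-0.0° Ω.

Z = 4835 - j0.001828 Ω = 4835∠-0.0° Ω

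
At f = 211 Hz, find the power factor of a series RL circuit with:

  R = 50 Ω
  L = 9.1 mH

Step 1 — Angular frequency: ω = 2π·f = 2π·211 = 1326 rad/s.
Step 2 — Component impedances:
  R: Z = R = 50 Ω
  L: Z = jωL = j·1326·0.0091 = 0 + j12.06 Ω
Step 3 — Series combination: Z_total = R + L = 50 + j12.06 Ω = 51.43∠13.6° Ω.
Step 4 — Power factor: PF = cos(φ) = Re(Z)/|Z| = 50/51.435 = 0.9721.
Step 5 — Type: Im(Z) = 12.06 ⇒ lagging (phase φ = 13.6°).

PF = 0.9721 (lagging, φ = 13.6°)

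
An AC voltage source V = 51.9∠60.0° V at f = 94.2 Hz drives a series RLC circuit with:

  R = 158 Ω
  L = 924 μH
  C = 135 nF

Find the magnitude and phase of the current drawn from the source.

Step 1 — Angular frequency: ω = 2π·f = 2π·94.2 = 591.9 rad/s.
Step 2 — Component impedances:
  R: Z = R = 158 Ω
  L: Z = jωL = j·591.9·0.000924 = 0 + j0.5469 Ω
  C: Z = 1/(jωC) = -j/(ω·C) = 0 - j1.252e+04 Ω
Step 3 — Series combination: Z_total = R + L + C = 158 - j1.251e+04 Ω = 1.252e+04∠-89.3° Ω.
Step 4 — Source phasor: V = 51.9∠60.0° V = 25.95 + j44.95 V.
Step 5 — Ohm's law: I = V / Z_total = (25.95 + j44.95) / (158 - j1.251e+04) = -0.003565 + j0.002119 A.
Step 6 — Convert to polar: |I| = 0.004147 A, ∠I = 149.3°.

I = 0.004147∠149.3° A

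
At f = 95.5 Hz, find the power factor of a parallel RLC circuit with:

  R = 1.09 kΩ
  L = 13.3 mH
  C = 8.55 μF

Step 1 — Angular frequency: ω = 2π·f = 2π·95.5 = 600 rad/s.
Step 2 — Component impedances:
  R: Z = R = 1090 Ω
  L: Z = jωL = j·600·0.0133 = 0 + j7.981 Ω
  C: Z = 1/(jωC) = -j/(ω·C) = 0 - j194.9 Ω
Step 3 — Parallel combination: 1/Z_total = 1/R + 1/L + 1/C; Z_total = 0.06352 + j8.321 Ω = 8.321∠89.6° Ω.
Step 4 — Power factor: PF = cos(φ) = Re(Z)/|Z| = 0.06352/8.321 = 0.007634.
Step 5 — Type: Im(Z) = 8.321 ⇒ lagging (phase φ = 89.6°).

PF = 0.007634 (lagging, φ = 89.6°)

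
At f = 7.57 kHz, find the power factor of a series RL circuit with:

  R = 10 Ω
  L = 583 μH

Step 1 — Angular frequency: ω = 2π·f = 2π·7570 = 4.756e+04 rad/s.
Step 2 — Component impedances:
  R: Z = R = 10 Ω
  L: Z = jωL = j·4.756e+04·0.000583 = 0 + j27.73 Ω
Step 3 — Series combination: Z_total = R + L = 10 + j27.73 Ω = 29.48∠70.2° Ω.
Step 4 — Power factor: PF = cos(φ) = Re(Z)/|Z| = 10/29.48 = 0.3392.
Step 5 — Type: Im(Z) = 27.73 ⇒ lagging (phase φ = 70.2°).

PF = 0.3392 (lagging, φ = 70.2°)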